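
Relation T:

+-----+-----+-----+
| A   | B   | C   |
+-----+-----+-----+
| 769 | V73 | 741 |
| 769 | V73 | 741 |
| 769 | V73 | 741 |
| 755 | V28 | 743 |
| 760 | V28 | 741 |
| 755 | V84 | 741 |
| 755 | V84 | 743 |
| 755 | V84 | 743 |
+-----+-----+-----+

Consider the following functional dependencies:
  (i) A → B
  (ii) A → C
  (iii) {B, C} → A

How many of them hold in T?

(i) A → B: A=755: 4 rows → B takes values {V28, V84} — violation — fails.
(ii) A → C: A=755: 4 rows → C takes values {743, 741} — violation — fails.
(iii) {B, C} → A: every LHS value maps to a single RHS value — holds.
1 of the 3 dependencies holds.

1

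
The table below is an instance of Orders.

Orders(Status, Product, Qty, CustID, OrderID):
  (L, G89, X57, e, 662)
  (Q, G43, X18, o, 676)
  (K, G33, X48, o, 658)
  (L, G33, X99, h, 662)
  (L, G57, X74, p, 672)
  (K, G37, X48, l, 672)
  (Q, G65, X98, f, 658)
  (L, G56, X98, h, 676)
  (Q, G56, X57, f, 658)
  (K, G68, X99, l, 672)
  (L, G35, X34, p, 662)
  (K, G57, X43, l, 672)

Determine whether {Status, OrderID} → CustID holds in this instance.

(Status=L, OrderID=662): 3 rows → CustID takes values {e, h, p} — violation
(Status=Q, OrderID=676): 1 row → CustID = o ✓
(Status=K, OrderID=658): 1 row → CustID = o ✓
(Status=L, OrderID=672): 1 row → CustID = p ✓
(Status=K, OrderID=672): 3 rows → CustID = l, l, l ✓
(Status=Q, OrderID=658): 2 rows → CustID = f, f ✓
(Status=L, OrderID=676): 1 row → CustID = h ✓
Two rows agree on {Status, OrderID} but differ on CustID, so {Status, OrderID} → CustID does not hold.

No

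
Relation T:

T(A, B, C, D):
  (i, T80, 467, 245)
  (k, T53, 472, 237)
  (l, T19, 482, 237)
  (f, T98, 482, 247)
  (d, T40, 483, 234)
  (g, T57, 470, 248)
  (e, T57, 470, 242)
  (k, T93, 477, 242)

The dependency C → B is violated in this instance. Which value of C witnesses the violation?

482

C=467: 1 row → B = T80 ✓
C=472: 1 row → B = T53 ✓
C=482: 2 rows → B takes values {T19, T98} — violation
C=483: 1 row → B = T40 ✓
C=470: 2 rows → B = T57, T57 ✓
C=477: 1 row → B = T93 ✓
The only C value with inconsistent B is C=482.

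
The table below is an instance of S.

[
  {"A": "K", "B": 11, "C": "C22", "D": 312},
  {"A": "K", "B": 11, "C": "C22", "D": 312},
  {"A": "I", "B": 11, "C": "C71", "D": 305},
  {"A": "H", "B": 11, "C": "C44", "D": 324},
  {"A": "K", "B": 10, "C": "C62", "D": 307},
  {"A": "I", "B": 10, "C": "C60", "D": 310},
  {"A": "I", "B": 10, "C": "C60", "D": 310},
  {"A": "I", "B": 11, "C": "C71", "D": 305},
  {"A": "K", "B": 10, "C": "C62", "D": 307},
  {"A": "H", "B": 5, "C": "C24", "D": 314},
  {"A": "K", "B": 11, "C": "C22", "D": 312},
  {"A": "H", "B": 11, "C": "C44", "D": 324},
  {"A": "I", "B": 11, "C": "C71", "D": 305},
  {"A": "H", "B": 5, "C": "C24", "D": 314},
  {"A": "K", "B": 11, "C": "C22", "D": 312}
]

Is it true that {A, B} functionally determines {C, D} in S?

Yes

(A=K, B=11): 4 rows → {C,D} = (C22, 312), (C22, 312), (C22, 312), (C22, 312) ✓
(A=I, B=11): 3 rows → {C,D} = (C71, 305), (C71, 305), (C71, 305) ✓
(A=H, B=11): 2 rows → {C,D} = (C44, 324), (C44, 324) ✓
(A=K, B=10): 2 rows → {C,D} = (C62, 307), (C62, 307) ✓
(A=I, B=10): 2 rows → {C,D} = (C60, 310), (C60, 310) ✓
(A=H, B=5): 2 rows → {C,D} = (C24, 314), (C24, 314) ✓
Every {A, B} value is associated with a single {C, D} value, so {A, B} -> {C, D} holds.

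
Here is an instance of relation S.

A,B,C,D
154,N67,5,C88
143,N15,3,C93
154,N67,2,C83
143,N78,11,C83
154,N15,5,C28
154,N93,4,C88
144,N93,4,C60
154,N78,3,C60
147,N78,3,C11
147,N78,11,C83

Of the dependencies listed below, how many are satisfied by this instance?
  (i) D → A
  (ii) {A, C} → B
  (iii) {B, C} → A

(i) D → A: D=C83: 3 rows → A takes values {154, 143, 147} — violation; D=C60: 2 rows → A takes values {144, 154} — violation — fails.
(ii) {A, C} → B: (A=154, C=5): 2 rows → B takes values {N67, N15} — violation — fails.
(iii) {B, C} → A: (B=N78, C=11): 2 rows → A takes values {143, 147} — violation; (B=N93, C=4): 2 rows → A takes values {154, 144} — violation; (B=N78, C=3): 2 rows → A takes values {154, 147} — violation — fails.
None of the 3 dependencies hold.

0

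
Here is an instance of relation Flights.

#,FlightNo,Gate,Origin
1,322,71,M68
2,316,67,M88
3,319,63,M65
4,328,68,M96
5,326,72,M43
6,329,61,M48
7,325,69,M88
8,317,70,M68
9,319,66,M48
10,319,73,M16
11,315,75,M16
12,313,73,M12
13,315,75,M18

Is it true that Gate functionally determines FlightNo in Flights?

Gate=71: row 1 → FlightNo = 322 ✓
Gate=67: row 2 → FlightNo = 316 ✓
Gate=63: row 3 → FlightNo = 319 ✓
Gate=68: row 4 → FlightNo = 328 ✓
Gate=72: row 5 → FlightNo = 326 ✓
Gate=61: row 6 → FlightNo = 329 ✓
Gate=69: row 7 → FlightNo = 325 ✓
Gate=70: row 8 → FlightNo = 317 ✓
Gate=66: row 9 → FlightNo = 319 ✓
Gate=73: rows 10, 12 → FlightNo takes values {319, 313} — violation
Gate=75: rows 11, 13 → FlightNo = 315, 315 ✓
Two rows agree on Gate but differ on FlightNo, so Gate -> FlightNo does not hold.

No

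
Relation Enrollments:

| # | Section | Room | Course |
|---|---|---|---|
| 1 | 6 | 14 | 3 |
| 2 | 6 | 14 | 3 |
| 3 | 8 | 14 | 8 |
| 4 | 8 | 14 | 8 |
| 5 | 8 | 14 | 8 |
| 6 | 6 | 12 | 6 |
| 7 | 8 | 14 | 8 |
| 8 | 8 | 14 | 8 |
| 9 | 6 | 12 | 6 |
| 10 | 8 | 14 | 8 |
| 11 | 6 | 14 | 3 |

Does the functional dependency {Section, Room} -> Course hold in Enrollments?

(Section=6, Room=14): rows 1, 2, 11 → Course = 3, 3, 3 ✓
(Section=8, Room=14): rows 3, 4, 5, 7, 8, 10 → Course = 8, 8, 8, 8, 8, 8 ✓
(Section=6, Room=12): rows 6, 9 → Course = 6, 6 ✓
Every {Section, Room} value is associated with a single Course value, so {Section, Room} -> Course holds.

Yes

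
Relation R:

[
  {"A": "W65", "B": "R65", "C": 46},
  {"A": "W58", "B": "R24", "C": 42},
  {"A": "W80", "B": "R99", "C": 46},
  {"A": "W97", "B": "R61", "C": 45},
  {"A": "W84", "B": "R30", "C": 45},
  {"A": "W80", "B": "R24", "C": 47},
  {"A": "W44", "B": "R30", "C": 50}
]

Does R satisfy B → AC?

B=R65: 1 row → {A,C} = (W65, 46) ✓
B=R24: 2 rows → {A,C} takes values {(W58, 42), (W80, 47)} — violation
B=R99: 1 row → {A,C} = (W80, 46) ✓
B=R61: 1 row → {A,C} = (W97, 45) ✓
B=R30: 2 rows → {A,C} takes values {(W84, 45), (W44, 50)} — violation
Two rows agree on B but differ on AC, so B → AC does not hold.

No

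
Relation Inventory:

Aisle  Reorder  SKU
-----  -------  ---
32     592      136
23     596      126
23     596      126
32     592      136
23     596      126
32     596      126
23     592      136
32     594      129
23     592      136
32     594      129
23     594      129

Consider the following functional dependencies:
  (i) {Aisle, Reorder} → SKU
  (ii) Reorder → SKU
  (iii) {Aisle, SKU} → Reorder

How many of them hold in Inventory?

(i) {Aisle, Reorder} → SKU: every LHS value maps to a single RHS value — holds.
(ii) Reorder → SKU: every LHS value maps to a single RHS value — holds.
(iii) {Aisle, SKU} → Reorder: every LHS value maps to a single RHS value — holds.
3 of the 3 dependencies hold.

3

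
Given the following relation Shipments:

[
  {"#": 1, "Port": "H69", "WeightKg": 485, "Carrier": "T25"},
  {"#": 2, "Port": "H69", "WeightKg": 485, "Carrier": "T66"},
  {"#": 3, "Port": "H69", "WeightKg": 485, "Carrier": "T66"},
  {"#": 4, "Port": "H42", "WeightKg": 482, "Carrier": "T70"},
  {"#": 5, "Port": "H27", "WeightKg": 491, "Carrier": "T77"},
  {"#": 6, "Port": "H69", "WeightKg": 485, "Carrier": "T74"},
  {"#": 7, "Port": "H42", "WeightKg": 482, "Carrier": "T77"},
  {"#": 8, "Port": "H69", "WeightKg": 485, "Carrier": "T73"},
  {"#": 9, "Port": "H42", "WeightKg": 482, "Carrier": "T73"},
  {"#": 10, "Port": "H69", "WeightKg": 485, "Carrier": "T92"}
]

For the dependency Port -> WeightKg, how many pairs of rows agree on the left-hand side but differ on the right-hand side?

Port=H69: all 6 rows agree on WeightKg — 0 pairs.
Port=H42: all 3 rows agree on WeightKg — 0 pairs.

0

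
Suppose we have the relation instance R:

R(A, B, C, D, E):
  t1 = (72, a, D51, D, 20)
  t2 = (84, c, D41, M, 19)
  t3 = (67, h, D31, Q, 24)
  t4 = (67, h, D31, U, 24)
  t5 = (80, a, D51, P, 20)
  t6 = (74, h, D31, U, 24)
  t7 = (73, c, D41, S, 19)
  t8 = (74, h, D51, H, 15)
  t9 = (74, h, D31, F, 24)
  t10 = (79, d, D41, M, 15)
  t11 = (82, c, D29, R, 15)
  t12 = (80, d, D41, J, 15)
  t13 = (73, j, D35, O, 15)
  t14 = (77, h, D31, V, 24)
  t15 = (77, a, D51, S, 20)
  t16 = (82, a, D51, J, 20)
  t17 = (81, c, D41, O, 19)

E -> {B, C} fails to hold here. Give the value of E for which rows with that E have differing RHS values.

15

E=20: rows 1, 5, 15, 16 → {B,C} = (a, D51), (a, D51), (a, D51), (a, D51) ✓
E=19: rows 2, 7, 17 → {B,C} = (c, D41), (c, D41), (c, D41) ✓
E=24: rows 3, 4, 6, 9, 14 → {B,C} = (h, D31), (h, D31), (h, D31), (h, D31), (h, D31) ✓
E=15: rows 8, 10, 11, 12, 13 → {B,C} takes values {(h, D51), (d, D41), (c, D29), (j, D35)} — violation
The only E value with inconsistent RHS is E=15.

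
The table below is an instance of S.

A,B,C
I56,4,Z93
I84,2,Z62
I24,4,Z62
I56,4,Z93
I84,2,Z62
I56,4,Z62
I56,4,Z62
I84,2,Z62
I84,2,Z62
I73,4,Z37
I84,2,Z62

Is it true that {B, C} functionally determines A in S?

(B=4, C=Z93): 2 rows → A = I56, I56 ✓
(B=2, C=Z62): 5 rows → A = I84, I84, I84, I84, I84 ✓
(B=4, C=Z62): 3 rows → A takes values {I24, I56} — violation
(B=4, C=Z37): 1 row → A = I73 ✓
Two rows agree on {B, C} but differ on A, so {B, C} → A does not hold.

No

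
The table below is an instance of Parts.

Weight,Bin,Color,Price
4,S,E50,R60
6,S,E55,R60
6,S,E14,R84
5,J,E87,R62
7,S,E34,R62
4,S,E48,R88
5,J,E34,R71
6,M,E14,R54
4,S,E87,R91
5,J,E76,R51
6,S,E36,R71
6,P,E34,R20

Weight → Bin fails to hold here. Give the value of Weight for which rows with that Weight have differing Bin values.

6

Weight=4: 3 rows → Bin = S, S, S ✓
Weight=6: 5 rows → Bin takes values {S, M, P} — violation
Weight=5: 3 rows → Bin = J, J, J ✓
Weight=7: 1 row → Bin = S ✓
The only Weight value with inconsistent Bin is Weight=6.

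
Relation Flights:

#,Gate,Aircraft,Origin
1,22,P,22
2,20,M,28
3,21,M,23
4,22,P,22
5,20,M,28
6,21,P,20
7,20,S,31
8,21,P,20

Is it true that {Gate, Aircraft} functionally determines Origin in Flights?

(Gate=22, Aircraft=P): rows 1, 4 → Origin = 22, 22 ✓
(Gate=20, Aircraft=M): rows 2, 5 → Origin = 28, 28 ✓
(Gate=21, Aircraft=M): row 3 → Origin = 23 ✓
(Gate=21, Aircraft=P): rows 6, 8 → Origin = 20, 20 ✓
(Gate=20, Aircraft=S): row 7 → Origin = 31 ✓
Every {Gate, Aircraft} value is associated with a single Origin value, so {Gate, Aircraft} -> Origin holds.

Yes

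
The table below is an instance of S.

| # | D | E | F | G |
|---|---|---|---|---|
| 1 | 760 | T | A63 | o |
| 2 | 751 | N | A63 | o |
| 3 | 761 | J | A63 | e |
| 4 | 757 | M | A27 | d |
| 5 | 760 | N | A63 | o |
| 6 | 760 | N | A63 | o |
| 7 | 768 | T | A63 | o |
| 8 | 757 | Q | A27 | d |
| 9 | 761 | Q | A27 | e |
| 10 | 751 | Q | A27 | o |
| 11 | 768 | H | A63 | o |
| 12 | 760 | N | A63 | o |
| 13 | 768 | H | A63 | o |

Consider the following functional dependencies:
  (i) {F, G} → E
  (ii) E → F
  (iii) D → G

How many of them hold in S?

2

(i) {F, G} → E: (F=A63, G=o): rows 1, 2, 5, 6, 7, 11, 12, 13 → E takes values {T, N, H} — violation; (F=A27, G=d): rows 4, 8 → E takes values {M, Q} — violation — fails.
(ii) E → F: every LHS value maps to a single RHS value — holds.
(iii) D → G: every LHS value maps to a single RHS value — holds.
2 of the 3 dependencies hold.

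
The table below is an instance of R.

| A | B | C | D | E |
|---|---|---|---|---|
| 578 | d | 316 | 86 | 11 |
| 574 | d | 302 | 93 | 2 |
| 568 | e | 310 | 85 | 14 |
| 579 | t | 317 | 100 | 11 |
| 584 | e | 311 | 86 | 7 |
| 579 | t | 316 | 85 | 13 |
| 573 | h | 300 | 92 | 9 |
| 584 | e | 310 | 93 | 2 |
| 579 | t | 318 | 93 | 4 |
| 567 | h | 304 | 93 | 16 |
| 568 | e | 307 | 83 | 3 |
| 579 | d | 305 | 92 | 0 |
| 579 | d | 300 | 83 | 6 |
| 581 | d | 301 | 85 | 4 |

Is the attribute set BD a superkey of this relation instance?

Yes

All 14 rows have distinct BD values, so BD → (all attributes) holds and BD is a superkey.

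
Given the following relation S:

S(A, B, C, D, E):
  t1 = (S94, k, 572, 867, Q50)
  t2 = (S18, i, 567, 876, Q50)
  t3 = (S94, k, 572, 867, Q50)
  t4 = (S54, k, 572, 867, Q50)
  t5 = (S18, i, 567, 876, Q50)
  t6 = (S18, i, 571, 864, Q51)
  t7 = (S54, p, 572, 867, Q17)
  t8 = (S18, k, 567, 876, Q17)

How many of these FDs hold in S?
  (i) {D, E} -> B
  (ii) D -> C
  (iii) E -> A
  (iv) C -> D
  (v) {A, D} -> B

3

(i) {D, E} -> B: every LHS value maps to a single RHS value — holds.
(ii) D -> C: every LHS value maps to a single RHS value — holds.
(iii) E -> A: E=Q50: rows 1, 2, 3, 4, 5 → A takes values {S94, S18, S54} — violation; E=Q17: rows 7, 8 → A takes values {S54, S18} — violation — fails.
(iv) C -> D: every LHS value maps to a single RHS value — holds.
(v) {A, D} -> B: (A=S18, D=876): rows 2, 5, 8 → B takes values {i, k} — violation; (A=S54, D=867): rows 4, 7 → B takes values {k, p} — violation — fails.
3 of the 5 dependencies hold.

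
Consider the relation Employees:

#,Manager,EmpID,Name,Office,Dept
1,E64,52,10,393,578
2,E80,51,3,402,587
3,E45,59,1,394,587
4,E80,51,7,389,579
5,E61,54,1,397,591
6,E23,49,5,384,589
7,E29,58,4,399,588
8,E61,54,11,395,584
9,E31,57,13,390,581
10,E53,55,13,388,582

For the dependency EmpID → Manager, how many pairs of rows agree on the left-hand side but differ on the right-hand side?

0

EmpID=51: all 2 rows agree on Manager — 0 pairs.
EmpID=54: all 2 rows agree on Manager — 0 pairs.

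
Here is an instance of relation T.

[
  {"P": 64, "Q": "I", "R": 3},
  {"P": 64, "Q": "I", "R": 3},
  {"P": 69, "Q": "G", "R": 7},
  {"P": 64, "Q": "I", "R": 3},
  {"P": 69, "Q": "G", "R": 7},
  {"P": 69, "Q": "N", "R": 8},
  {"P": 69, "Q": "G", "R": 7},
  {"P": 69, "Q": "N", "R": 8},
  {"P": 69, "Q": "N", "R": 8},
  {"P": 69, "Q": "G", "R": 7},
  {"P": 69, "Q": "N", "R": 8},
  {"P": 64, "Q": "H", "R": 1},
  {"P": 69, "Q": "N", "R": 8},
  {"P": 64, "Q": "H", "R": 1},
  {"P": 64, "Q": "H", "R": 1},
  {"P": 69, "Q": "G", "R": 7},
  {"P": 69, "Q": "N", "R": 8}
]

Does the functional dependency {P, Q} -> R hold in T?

Yes

(P=64, Q=I): 3 rows → R = 3, 3, 3 ✓
(P=69, Q=G): 5 rows → R = 7, 7, 7, 7, 7 ✓
(P=69, Q=N): 6 rows → R = 8, 8, 8, 8, 8, 8 ✓
(P=64, Q=H): 3 rows → R = 1, 1, 1 ✓
Every {P, Q} value is associated with a single R value, so {P, Q} -> R holds.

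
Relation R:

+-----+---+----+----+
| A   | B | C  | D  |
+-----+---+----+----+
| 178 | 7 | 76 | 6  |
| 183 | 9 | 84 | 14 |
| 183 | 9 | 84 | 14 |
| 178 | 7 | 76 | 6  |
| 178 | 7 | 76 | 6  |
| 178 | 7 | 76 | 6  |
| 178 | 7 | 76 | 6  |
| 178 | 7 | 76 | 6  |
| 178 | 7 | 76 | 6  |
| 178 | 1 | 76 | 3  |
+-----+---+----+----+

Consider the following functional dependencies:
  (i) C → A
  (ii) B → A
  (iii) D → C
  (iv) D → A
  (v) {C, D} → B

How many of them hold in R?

(i) C → A: every LHS value maps to a single RHS value — holds.
(ii) B → A: every LHS value maps to a single RHS value — holds.
(iii) D → C: every LHS value maps to a single RHS value — holds.
(iv) D → A: every LHS value maps to a single RHS value — holds.
(v) {C, D} → B: every LHS value maps to a single RHS value — holds.
5 of the 5 dependencies hold.

5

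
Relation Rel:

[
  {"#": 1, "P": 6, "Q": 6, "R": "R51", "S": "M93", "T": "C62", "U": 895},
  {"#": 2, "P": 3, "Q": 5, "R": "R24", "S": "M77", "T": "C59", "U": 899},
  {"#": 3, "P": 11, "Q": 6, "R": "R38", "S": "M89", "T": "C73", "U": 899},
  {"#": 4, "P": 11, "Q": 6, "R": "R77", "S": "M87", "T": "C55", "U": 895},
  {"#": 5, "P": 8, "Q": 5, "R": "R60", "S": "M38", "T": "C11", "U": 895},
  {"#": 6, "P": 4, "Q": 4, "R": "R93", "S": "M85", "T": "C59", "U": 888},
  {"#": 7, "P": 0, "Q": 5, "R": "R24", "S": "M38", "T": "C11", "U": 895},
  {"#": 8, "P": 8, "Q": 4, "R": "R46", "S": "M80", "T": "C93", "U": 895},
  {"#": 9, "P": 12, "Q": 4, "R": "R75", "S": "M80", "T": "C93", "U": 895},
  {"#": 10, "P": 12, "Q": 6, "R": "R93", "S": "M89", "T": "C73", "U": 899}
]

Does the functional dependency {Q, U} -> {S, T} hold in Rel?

No

(Q=6, U=895): rows 1, 4 → {S,T} takes values {(M93, C62), (M87, C55)} — violation
(Q=5, U=899): row 2 → {S,T} = (M77, C59) ✓
(Q=6, U=899): rows 3, 10 → {S,T} = (M89, C73), (M89, C73) ✓
(Q=5, U=895): rows 5, 7 → {S,T} = (M38, C11), (M38, C11) ✓
(Q=4, U=888): row 6 → {S,T} = (M85, C59) ✓
(Q=4, U=895): rows 8, 9 → {S,T} = (M80, C93), (M80, C93) ✓
Two rows agree on {Q, U} but differ on {S, T}, so {Q, U} -> {S, T} does not hold.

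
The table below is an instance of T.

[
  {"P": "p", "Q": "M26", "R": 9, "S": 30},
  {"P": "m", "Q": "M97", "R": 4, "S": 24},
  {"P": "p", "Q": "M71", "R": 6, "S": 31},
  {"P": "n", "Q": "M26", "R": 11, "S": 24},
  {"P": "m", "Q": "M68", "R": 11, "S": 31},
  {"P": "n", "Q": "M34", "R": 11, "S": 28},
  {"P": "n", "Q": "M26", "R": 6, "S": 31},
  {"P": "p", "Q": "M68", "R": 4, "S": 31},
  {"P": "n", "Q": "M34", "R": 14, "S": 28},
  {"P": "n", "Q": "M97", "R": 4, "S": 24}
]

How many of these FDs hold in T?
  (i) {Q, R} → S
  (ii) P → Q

1

(i) {Q, R} → S: every LHS value maps to a single RHS value — holds.
(ii) P → Q: P=p: 3 rows → Q takes values {M26, M71, M68} — violation; P=m: 2 rows → Q takes values {M97, M68} — violation; P=n: 5 rows → Q takes values {M26, M34, M97} — violation — fails.
1 of the 2 dependencies holds.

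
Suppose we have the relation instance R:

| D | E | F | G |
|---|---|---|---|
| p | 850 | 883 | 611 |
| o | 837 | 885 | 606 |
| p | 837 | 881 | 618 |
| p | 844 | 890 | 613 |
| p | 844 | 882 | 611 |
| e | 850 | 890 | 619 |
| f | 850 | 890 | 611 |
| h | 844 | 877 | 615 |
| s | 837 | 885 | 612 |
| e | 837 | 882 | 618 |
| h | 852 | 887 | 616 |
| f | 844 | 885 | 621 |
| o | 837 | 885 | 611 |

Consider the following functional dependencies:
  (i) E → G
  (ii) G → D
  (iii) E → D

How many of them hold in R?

(i) E → G: E=850: 3 rows → G takes values {611, 619} — violation; E=837: 5 rows → G takes values {606, 618, 612, 611} — violation; E=844: 4 rows → G takes values {613, 611, 615, 621} — violation — fails.
(ii) G → D: G=611: 4 rows → D takes values {p, f, o} — violation; G=618: 2 rows → D takes values {p, e} — violation — fails.
(iii) E → D: E=850: 3 rows → D takes values {p, e, f} — violation; E=837: 5 rows → D takes values {o, p, s, e} — violation; E=844: 4 rows → D takes values {p, h, f} — violation — fails.
None of the 3 dependencies hold.

0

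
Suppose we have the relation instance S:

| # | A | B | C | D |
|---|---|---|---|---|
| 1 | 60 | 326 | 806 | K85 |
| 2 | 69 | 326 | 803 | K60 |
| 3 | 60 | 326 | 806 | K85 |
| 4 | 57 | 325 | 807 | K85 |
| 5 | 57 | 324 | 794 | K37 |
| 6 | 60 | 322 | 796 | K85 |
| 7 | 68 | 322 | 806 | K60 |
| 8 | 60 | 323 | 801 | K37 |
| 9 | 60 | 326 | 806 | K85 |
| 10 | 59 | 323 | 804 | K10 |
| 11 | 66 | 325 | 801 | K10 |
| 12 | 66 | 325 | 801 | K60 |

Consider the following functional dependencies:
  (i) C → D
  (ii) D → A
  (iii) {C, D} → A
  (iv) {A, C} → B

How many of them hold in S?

2

(i) C → D: C=806: rows 1, 3, 7, 9 → D takes values {K85, K60} — violation; C=801: rows 8, 11, 12 → D takes values {K37, K10, K60} — violation — fails.
(ii) D → A: D=K85: rows 1, 3, 4, 6, 9 → A takes values {60, 57} — violation; D=K60: rows 2, 7, 12 → A takes values {69, 68, 66} — violation; D=K37: rows 5, 8 → A takes values {57, 60} — violation; D=K10: rows 10, 11 → A takes values {59, 66} — violation — fails.
(iii) {C, D} → A: every LHS value maps to a single RHS value — holds.
(iv) {A, C} → B: every LHS value maps to a single RHS value — holds.
2 of the 4 dependencies hold.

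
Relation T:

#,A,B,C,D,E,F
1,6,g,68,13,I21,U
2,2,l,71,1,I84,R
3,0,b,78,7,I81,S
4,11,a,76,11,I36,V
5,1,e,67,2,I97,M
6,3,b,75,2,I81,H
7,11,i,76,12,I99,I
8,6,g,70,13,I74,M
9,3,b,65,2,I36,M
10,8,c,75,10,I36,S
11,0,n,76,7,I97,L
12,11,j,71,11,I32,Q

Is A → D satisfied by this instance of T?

No

A=6: rows 1, 8 → D = 13, 13 ✓
A=2: row 2 → D = 1 ✓
A=0: rows 3, 11 → D = 7, 7 ✓
A=11: rows 4, 7, 12 → D takes values {11, 12} — violation
A=1: row 5 → D = 2 ✓
A=3: rows 6, 9 → D = 2, 2 ✓
A=8: row 10 → D = 10 ✓
Two rows agree on A but differ on D, so A → D does not hold.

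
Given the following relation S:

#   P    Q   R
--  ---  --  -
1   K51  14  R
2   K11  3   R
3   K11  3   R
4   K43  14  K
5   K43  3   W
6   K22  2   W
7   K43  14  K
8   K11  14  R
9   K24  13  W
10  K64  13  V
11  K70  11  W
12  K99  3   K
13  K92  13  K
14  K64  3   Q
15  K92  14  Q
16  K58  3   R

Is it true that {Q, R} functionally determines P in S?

(Q=14, R=R): rows 1, 8 → P takes values {K51, K11} — violation
(Q=3, R=R): rows 2, 3, 16 → P takes values {K11, K58} — violation
(Q=14, R=K): rows 4, 7 → P = K43, K43 ✓
(Q=3, R=W): row 5 → P = K43 ✓
(Q=2, R=W): row 6 → P = K22 ✓
(Q=13, R=W): row 9 → P = K24 ✓
(Q=13, R=V): row 10 → P = K64 ✓
(Q=11, R=W): row 11 → P = K70 ✓
(Q=3, R=K): row 12 → P = K99 ✓
(Q=13, R=K): row 13 → P = K92 ✓
(Q=3, R=Q): row 14 → P = K64 ✓
(Q=14, R=Q): row 15 → P = K92 ✓
Two rows agree on {Q, R} but differ on P, so {Q, R} -> P does not hold.

No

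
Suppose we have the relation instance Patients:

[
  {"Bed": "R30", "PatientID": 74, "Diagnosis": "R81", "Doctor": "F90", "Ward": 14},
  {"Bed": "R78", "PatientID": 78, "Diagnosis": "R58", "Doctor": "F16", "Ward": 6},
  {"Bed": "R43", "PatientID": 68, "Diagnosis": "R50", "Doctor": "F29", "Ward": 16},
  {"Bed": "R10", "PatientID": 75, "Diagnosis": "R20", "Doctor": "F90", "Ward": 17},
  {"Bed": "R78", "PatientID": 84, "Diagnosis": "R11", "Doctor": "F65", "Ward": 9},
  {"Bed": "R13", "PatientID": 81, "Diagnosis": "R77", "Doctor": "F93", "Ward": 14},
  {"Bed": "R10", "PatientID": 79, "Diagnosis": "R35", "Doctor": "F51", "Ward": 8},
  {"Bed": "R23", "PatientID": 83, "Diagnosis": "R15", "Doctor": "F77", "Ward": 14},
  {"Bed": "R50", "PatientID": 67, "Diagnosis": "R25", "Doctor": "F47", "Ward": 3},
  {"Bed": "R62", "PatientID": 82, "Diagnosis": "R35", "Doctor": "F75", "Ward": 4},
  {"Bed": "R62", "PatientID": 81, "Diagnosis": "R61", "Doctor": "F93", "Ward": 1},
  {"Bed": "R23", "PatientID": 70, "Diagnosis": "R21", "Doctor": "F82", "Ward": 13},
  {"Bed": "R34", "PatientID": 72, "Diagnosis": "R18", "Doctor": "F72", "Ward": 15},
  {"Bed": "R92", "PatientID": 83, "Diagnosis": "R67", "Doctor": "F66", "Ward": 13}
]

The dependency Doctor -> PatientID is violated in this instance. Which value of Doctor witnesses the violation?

F90

Doctor=F90: 2 rows → PatientID takes values {74, 75} — violation
Doctor=F16: 1 row → PatientID = 78 ✓
Doctor=F29: 1 row → PatientID = 68 ✓
Doctor=F65: 1 row → PatientID = 84 ✓
Doctor=F93: 2 rows → PatientID = 81, 81 ✓
Doctor=F51: 1 row → PatientID = 79 ✓
Doctor=F77: 1 row → PatientID = 83 ✓
Doctor=F47: 1 row → PatientID = 67 ✓
Doctor=F75: 1 row → PatientID = 82 ✓
Doctor=F82: 1 row → PatientID = 70 ✓
Doctor=F72: 1 row → PatientID = 72 ✓
Doctor=F66: 1 row → PatientID = 83 ✓
The only Doctor value with inconsistent PatientID is Doctor=F90.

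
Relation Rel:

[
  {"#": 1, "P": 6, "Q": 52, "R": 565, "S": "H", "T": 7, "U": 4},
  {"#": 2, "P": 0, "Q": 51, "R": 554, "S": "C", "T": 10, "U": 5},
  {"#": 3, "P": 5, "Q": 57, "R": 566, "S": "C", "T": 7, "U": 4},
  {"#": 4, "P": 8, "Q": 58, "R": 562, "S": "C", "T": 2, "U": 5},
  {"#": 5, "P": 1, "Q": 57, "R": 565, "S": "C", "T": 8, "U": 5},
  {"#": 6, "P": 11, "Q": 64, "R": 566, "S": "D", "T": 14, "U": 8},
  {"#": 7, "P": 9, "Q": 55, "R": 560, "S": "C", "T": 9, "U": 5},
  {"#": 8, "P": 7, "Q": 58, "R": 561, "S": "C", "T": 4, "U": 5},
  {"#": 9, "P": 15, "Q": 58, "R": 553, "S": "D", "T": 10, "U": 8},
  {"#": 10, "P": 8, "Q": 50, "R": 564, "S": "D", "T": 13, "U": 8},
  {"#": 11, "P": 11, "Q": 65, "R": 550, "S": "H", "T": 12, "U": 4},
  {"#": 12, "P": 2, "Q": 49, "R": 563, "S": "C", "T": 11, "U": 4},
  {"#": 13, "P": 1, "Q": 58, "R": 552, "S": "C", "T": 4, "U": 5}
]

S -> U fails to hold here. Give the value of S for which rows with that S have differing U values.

S=H: rows 1, 11 → U = 4, 4 ✓
S=C: rows 2, 3, 4, 5, 7, 8, 12, 13 → U takes values {5, 4} — violation
S=D: rows 6, 9, 10 → U = 8, 8, 8 ✓
The only S value with inconsistent U is S=C.

C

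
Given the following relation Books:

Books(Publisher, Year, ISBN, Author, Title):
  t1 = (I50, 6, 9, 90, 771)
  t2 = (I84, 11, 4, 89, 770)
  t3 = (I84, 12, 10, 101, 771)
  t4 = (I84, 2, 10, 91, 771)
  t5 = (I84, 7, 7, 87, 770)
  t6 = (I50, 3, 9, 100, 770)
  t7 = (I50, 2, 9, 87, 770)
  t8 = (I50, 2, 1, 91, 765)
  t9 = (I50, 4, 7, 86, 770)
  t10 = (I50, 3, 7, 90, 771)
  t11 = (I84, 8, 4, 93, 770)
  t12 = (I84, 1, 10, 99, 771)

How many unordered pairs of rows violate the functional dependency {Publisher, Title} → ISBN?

5

(Publisher=I50, Title=771): violating pairs (1,10) — 1 pair.
(Publisher=I84, Title=770): violating pairs (2,5), (5,11) — 2 pairs.
(Publisher=I84, Title=771): all 3 rows agree on ISBN — 0 pairs.
(Publisher=I50, Title=770): violating pairs (6,9), (7,9) — 2 pairs.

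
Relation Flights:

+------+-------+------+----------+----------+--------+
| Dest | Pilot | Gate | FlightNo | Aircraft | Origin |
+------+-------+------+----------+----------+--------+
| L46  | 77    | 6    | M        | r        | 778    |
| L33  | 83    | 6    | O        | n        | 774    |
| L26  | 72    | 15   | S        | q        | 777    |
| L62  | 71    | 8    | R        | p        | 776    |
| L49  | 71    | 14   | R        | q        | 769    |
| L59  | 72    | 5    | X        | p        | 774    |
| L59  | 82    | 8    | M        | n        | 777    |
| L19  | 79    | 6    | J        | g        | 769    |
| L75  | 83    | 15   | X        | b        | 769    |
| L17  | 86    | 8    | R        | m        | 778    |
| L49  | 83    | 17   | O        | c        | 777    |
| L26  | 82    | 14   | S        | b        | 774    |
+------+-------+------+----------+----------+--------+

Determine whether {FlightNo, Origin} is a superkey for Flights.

All 12 rows have distinct {FlightNo, Origin} values, so {FlightNo, Origin} → (all attributes) holds and {FlightNo, Origin} is a superkey.

Yes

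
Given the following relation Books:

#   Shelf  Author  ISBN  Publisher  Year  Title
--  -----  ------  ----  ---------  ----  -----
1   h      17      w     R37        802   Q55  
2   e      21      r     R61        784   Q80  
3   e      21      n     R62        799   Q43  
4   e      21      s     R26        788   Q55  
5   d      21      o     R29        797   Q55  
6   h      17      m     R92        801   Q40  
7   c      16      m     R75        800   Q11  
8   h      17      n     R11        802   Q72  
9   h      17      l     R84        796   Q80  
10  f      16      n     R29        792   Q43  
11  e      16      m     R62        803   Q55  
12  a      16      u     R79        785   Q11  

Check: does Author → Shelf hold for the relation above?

Author=17: rows 1, 6, 8, 9 → Shelf = h, h, h, h ✓
Author=21: rows 2, 3, 4, 5 → Shelf takes values {e, d} — violation
Author=16: rows 7, 10, 11, 12 → Shelf takes values {c, f, e, a} — violation
Two rows agree on Author but differ on Shelf, so Author → Shelf does not hold.

No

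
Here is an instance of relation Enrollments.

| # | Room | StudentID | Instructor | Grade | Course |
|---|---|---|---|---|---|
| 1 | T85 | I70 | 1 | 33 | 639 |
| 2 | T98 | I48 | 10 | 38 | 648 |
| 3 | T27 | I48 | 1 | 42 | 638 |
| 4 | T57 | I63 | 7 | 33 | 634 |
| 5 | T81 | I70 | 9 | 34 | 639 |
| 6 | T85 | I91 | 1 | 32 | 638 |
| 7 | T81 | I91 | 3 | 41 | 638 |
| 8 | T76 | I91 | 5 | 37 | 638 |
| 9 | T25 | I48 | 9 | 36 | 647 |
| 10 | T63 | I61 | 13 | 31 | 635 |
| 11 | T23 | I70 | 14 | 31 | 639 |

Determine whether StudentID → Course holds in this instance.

No

StudentID=I70: rows 1, 5, 11 → Course = 639, 639, 639 ✓
StudentID=I48: rows 2, 3, 9 → Course takes values {648, 638, 647} — violation
StudentID=I63: row 4 → Course = 634 ✓
StudentID=I91: rows 6, 7, 8 → Course = 638, 638, 638 ✓
StudentID=I61: row 10 → Course = 635 ✓
Two rows agree on StudentID but differ on Course, so StudentID → Course does not hold.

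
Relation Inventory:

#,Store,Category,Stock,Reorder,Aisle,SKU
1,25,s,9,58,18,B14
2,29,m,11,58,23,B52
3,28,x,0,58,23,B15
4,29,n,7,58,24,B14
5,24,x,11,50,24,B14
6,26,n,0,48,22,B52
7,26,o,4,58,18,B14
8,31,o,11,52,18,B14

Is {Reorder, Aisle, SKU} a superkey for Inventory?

Rows 1 and 7 have the same {Reorder, Aisle, SKU} value (Reorder=58, Aisle=18, SKU=B14) but are distinct tuples, so {Reorder, Aisle, SKU} does not determine every attribute — not a superkey.

No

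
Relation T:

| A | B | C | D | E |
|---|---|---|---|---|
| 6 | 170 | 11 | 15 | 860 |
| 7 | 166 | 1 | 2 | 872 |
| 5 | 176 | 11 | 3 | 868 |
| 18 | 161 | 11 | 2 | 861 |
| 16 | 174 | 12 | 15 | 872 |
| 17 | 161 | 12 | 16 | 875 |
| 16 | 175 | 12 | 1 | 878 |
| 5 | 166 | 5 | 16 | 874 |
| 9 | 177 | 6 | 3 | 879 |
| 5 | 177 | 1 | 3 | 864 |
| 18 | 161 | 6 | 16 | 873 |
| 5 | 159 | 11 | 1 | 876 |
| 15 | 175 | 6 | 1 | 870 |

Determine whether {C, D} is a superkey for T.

All 13 rows have distinct {C, D} values, so {C, D} → (all attributes) holds and {C, D} is a superkey.

Yes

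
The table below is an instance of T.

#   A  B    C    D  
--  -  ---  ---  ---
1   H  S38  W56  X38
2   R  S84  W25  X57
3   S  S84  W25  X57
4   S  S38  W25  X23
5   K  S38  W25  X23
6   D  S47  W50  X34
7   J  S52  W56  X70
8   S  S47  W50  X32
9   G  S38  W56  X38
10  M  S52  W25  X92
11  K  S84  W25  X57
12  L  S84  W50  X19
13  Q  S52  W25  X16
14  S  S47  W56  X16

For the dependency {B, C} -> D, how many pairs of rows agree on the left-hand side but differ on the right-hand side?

(B=S38, C=W56): all 2 rows agree on D — 0 pairs.
(B=S84, C=W25): all 3 rows agree on D — 0 pairs.
(B=S38, C=W25): all 2 rows agree on D — 0 pairs.
(B=S47, C=W50): violating pairs (6,8) — 1 pair.
(B=S52, C=W25): violating pairs (10,13) — 1 pair.

2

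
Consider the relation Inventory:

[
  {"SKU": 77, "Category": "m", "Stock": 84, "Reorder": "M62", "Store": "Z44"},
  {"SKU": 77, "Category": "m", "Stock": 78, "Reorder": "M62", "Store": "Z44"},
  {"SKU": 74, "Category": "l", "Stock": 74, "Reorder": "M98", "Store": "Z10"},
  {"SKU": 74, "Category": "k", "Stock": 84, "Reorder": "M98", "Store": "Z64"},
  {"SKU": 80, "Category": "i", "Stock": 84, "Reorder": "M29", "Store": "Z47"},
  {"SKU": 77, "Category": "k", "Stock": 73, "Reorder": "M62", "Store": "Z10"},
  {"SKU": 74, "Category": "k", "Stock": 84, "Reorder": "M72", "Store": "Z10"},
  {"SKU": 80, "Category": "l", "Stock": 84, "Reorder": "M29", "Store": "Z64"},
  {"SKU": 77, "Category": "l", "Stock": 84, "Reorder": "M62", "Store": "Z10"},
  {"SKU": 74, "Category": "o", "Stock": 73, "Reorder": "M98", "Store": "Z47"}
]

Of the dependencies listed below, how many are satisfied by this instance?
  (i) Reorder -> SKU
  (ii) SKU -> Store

(i) Reorder -> SKU: every LHS value maps to a single RHS value — holds.
(ii) SKU -> Store: SKU=77: 4 rows → Store takes values {Z44, Z10} — violation; SKU=74: 4 rows → Store takes values {Z10, Z64, Z47} — violation; SKU=80: 2 rows → Store takes values {Z47, Z64} — violation — fails.
1 of the 2 dependencies holds.

1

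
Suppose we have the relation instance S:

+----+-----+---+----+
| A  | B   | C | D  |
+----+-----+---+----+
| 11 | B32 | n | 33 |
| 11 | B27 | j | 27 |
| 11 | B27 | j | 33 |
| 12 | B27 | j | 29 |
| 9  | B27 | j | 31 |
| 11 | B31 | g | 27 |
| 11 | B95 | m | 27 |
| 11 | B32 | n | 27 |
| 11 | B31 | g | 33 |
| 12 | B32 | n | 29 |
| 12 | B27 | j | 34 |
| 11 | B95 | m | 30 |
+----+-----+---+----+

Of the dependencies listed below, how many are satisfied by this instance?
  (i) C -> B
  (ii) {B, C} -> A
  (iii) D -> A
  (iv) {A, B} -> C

(i) C -> B: every LHS value maps to a single RHS value — holds.
(ii) {B, C} -> A: (B=B32, C=n): 3 rows → A takes values {11, 12} — violation; (B=B27, C=j): 5 rows → A takes values {11, 12, 9} — violation — fails.
(iii) D -> A: every LHS value maps to a single RHS value — holds.
(iv) {A, B} -> C: every LHS value maps to a single RHS value — holds.
3 of the 4 dependencies hold.

3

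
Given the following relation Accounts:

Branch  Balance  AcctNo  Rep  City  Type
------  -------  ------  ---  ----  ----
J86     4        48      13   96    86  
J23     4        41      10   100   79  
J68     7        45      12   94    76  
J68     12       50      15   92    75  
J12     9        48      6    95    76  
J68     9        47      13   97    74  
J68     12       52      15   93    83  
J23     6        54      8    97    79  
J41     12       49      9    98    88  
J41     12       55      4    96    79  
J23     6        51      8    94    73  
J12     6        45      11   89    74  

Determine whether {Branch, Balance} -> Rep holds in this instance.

(Branch=J86, Balance=4): 1 row → Rep = 13 ✓
(Branch=J23, Balance=4): 1 row → Rep = 10 ✓
(Branch=J68, Balance=7): 1 row → Rep = 12 ✓
(Branch=J68, Balance=12): 2 rows → Rep = 15, 15 ✓
(Branch=J12, Balance=9): 1 row → Rep = 6 ✓
(Branch=J68, Balance=9): 1 row → Rep = 13 ✓
(Branch=J23, Balance=6): 2 rows → Rep = 8, 8 ✓
(Branch=J41, Balance=12): 2 rows → Rep takes values {9, 4} — violation
(Branch=J12, Balance=6): 1 row → Rep = 11 ✓
Two rows agree on {Branch, Balance} but differ on Rep, so {Branch, Balance} -> Rep does not hold.

No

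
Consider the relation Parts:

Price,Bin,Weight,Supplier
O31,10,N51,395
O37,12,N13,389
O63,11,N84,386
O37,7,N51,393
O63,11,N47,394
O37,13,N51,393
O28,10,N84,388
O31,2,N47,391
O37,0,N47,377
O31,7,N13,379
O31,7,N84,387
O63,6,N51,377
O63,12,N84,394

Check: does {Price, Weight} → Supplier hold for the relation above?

(Price=O31, Weight=N51): 1 row → Supplier = 395 ✓
(Price=O37, Weight=N13): 1 row → Supplier = 389 ✓
(Price=O63, Weight=N84): 2 rows → Supplier takes values {386, 394} — violation
(Price=O37, Weight=N51): 2 rows → Supplier = 393, 393 ✓
(Price=O63, Weight=N47): 1 row → Supplier = 394 ✓
(Price=O28, Weight=N84): 1 row → Supplier = 388 ✓
(Price=O31, Weight=N47): 1 row → Supplier = 391 ✓
(Price=O37, Weight=N47): 1 row → Supplier = 377 ✓
(Price=O31, Weight=N13): 1 row → Supplier = 379 ✓
(Price=O31, Weight=N84): 1 row → Supplier = 387 ✓
(Price=O63, Weight=N51): 1 row → Supplier = 377 ✓
Two rows agree on {Price, Weight} but differ on Supplier, so {Price, Weight} → Supplier does not hold.

No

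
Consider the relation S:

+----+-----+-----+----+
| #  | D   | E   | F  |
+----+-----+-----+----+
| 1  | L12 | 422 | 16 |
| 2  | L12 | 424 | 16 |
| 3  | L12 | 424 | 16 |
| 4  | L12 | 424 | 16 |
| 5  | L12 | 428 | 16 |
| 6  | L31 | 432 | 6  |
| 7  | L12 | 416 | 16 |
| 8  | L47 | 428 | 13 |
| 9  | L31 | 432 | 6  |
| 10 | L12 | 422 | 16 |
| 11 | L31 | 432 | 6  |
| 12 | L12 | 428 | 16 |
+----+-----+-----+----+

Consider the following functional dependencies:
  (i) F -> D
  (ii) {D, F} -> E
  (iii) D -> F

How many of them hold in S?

(i) F -> D: every LHS value maps to a single RHS value — holds.
(ii) {D, F} -> E: (D=L12, F=16): rows 1, 2, 3, 4, 5, 7, 10, 12 → E takes values {422, 424, 428, 416} — violation — fails.
(iii) D -> F: every LHS value maps to a single RHS value — holds.
2 of the 3 dependencies hold.

2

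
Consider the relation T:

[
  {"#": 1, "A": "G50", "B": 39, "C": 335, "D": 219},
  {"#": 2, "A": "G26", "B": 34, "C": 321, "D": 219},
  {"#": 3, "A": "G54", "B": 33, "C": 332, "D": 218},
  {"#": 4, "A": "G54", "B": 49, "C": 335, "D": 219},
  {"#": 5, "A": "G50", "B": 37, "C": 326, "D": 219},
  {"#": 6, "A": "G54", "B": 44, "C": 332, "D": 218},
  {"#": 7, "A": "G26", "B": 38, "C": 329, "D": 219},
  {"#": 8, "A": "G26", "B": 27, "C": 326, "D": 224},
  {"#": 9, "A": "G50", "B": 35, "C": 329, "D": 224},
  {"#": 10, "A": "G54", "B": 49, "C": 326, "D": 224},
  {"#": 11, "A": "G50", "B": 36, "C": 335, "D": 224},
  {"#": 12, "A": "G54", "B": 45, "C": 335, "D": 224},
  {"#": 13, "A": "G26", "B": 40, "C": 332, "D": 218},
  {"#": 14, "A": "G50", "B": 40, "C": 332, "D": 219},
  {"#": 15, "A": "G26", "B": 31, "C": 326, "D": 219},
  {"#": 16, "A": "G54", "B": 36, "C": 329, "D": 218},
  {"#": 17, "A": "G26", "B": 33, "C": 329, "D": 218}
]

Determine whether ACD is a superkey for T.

No

Rows 3 and 6 have the same ACD value (A=G54, C=332, D=218) but are distinct tuples, so ACD does not determine every attribute — not a superkey.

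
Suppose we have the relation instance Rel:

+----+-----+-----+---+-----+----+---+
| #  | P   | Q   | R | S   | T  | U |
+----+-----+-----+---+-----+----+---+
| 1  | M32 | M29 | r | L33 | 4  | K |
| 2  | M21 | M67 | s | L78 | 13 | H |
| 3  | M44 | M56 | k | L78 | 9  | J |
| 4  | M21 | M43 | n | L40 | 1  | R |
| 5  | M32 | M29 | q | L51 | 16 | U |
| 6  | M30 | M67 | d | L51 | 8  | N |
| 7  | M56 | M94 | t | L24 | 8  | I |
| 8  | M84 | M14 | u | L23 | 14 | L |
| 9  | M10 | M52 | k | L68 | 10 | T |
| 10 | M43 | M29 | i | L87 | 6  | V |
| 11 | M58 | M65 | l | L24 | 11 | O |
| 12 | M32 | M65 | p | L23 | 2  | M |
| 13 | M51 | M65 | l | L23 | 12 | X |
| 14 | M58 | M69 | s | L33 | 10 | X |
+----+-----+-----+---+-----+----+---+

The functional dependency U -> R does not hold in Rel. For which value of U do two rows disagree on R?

U=K: row 1 → R = r ✓
U=H: row 2 → R = s ✓
U=J: row 3 → R = k ✓
U=R: row 4 → R = n ✓
U=U: row 5 → R = q ✓
U=N: row 6 → R = d ✓
U=I: row 7 → R = t ✓
U=L: row 8 → R = u ✓
U=T: row 9 → R = k ✓
U=V: row 10 → R = i ✓
U=O: row 11 → R = l ✓
U=M: row 12 → R = p ✓
U=X: rows 13, 14 → R takes values {l, s} — violation
The only U value with inconsistent R is U=X.

X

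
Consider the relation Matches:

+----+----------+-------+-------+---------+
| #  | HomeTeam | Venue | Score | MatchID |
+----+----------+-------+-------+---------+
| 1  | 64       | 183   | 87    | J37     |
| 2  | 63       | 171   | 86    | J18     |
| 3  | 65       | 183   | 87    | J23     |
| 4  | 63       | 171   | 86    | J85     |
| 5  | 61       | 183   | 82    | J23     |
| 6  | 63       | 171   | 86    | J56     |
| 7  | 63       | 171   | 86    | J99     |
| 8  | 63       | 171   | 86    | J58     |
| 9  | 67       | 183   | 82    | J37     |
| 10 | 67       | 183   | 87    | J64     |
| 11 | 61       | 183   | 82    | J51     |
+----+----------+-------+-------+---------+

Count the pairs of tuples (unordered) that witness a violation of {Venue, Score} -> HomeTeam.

(Venue=183, Score=87): violating pairs (1,3), (1,10), (3,10) — 3 pairs.
(Venue=171, Score=86): all 5 rows agree on HomeTeam — 0 pairs.
(Venue=183, Score=82): violating pairs (5,9), (9,11) — 2 pairs.

5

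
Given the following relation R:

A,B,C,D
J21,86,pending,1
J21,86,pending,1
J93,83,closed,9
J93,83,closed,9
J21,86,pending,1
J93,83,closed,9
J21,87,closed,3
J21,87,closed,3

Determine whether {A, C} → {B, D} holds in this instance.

Yes

(A=J21, C=pending): 3 rows → {B,D} = (86, 1), (86, 1), (86, 1) ✓
(A=J93, C=closed): 3 rows → {B,D} = (83, 9), (83, 9), (83, 9) ✓
(A=J21, C=closed): 2 rows → {B,D} = (87, 3), (87, 3) ✓
Every {A, C} value is associated with a single {B, D} value, so {A, C} → {B, D} holds.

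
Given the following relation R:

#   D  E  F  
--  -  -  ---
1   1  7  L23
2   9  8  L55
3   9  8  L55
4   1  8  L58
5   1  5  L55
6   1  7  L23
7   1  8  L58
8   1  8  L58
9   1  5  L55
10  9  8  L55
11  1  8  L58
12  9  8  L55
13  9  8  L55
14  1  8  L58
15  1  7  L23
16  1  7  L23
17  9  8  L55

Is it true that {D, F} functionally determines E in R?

Yes

(D=1, F=L23): rows 1, 6, 15, 16 → E = 7, 7, 7, 7 ✓
(D=9, F=L55): rows 2, 3, 10, 12, 13, 17 → E = 8, 8, 8, 8, 8, 8 ✓
(D=1, F=L58): rows 4, 7, 8, 11, 14 → E = 8, 8, 8, 8, 8 ✓
(D=1, F=L55): rows 5, 9 → E = 5, 5 ✓
Every {D, F} value is associated with a single E value, so {D, F} → E holds.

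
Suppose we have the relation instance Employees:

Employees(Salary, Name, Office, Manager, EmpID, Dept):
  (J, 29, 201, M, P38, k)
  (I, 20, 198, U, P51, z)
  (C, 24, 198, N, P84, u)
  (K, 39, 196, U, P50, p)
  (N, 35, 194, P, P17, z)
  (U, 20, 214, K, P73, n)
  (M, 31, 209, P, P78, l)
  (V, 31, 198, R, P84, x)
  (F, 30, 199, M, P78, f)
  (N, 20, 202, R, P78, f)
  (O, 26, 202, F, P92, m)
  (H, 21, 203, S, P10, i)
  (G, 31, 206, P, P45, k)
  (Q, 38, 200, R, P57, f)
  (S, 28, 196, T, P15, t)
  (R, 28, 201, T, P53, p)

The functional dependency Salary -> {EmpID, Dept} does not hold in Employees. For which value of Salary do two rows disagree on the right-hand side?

N

Salary=J: 1 row → {EmpID,Dept} = (P38, k) ✓
Salary=I: 1 row → {EmpID,Dept} = (P51, z) ✓
Salary=C: 1 row → {EmpID,Dept} = (P84, u) ✓
Salary=K: 1 row → {EmpID,Dept} = (P50, p) ✓
Salary=N: 2 rows → {EmpID,Dept} takes values {(P17, z), (P78, f)} — violation
Salary=U: 1 row → {EmpID,Dept} = (P73, n) ✓
Salary=M: 1 row → {EmpID,Dept} = (P78, l) ✓
Salary=V: 1 row → {EmpID,Dept} = (P84, x) ✓
Salary=F: 1 row → {EmpID,Dept} = (P78, f) ✓
Salary=O: 1 row → {EmpID,Dept} = (P92, m) ✓
Salary=H: 1 row → {EmpID,Dept} = (P10, i) ✓
Salary=G: 1 row → {EmpID,Dept} = (P45, k) ✓
Salary=Q: 1 row → {EmpID,Dept} = (P57, f) ✓
Salary=S: 1 row → {EmpID,Dept} = (P15, t) ✓
Salary=R: 1 row → {EmpID,Dept} = (P53, p) ✓
The only Salary value with inconsistent RHS is Salary=N.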